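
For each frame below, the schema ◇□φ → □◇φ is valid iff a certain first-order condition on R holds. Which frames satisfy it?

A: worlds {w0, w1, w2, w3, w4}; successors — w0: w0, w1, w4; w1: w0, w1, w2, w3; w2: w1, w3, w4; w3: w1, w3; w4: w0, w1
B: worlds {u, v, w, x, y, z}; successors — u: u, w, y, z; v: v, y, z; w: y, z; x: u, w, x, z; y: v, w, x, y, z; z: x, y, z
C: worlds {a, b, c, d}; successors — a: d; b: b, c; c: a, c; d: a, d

A, B

Frame correspondent (Sahlqvist): ∀x ∀y ∀z (Rxy ∧ Rxz → ∃w (Ryw ∧ Rzw)) — i.e. convergence.
A: holds.
B: holds.
C: fails — Rcc and Rca but c and a have no common successor.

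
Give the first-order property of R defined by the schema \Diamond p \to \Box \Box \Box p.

\forall x \forall y \forall z ((xRy \wedge x R^3 z) \to \exists w (y = w \wedge z = w))

This is a Sahlqvist (Geach-type) schema ◇^1□^0p → □^3◇^0p.
Minimal-valuation argument: fix x; take any y with xR^1y and any z with xR^3z. Set V(p) to the set of worlds R-reachable from y in exactly 0 steps. Then □^0p holds at y, so the antecedent holds at x; validity forces ◇^0p at z, giving a w with zR^0w and yR^0w.
First-order correspondent: \forall x \forall y \forall z ((xRy \wedge x R^3 z) \to \exists w (y = w \wedge z = w)).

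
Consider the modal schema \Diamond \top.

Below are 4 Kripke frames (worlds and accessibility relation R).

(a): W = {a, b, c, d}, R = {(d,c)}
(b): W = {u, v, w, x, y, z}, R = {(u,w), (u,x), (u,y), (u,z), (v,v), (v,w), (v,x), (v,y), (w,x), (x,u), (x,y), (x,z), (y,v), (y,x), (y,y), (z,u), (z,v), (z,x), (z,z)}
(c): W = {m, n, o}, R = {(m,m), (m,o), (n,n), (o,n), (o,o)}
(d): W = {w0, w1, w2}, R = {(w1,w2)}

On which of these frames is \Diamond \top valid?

Frame correspondent (Sahlqvist): \forall x \exists y Rxy — i.e. seriality.
(a): fails — world a has no successor.
(b): holds.
(c): holds.
(d): fails — world w0 has no successor.

(b), (c)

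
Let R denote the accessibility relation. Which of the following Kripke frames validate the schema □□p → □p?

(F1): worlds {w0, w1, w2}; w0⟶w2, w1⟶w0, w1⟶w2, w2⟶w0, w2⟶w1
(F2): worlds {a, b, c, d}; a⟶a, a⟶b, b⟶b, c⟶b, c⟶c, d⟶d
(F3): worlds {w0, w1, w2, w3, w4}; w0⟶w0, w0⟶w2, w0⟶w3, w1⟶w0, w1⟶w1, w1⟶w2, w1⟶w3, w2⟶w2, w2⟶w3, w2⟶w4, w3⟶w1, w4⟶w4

The schema corresponds to density: ∀x ∀y (Rxy → ∃z (Rxz ∧ Rzy)).
(F1): fails — Rw0w2 but no z with Rw0z and Rzw2.
(F2): satisfies the condition.
(F3): satisfies the condition.
Valid on: (F2), (F3).

(F2), (F3)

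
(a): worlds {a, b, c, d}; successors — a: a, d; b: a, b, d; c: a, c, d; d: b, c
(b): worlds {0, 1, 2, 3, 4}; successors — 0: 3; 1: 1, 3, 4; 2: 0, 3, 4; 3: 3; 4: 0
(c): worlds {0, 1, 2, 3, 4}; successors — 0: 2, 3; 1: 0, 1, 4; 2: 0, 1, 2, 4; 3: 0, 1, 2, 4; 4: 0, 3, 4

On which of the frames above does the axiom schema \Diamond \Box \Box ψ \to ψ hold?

This is the axiom for a generalized confluence (Geach) condition; its first-order frame correspondent is \forall x \forall y (xRy \to \exists w (y R^2 w \wedge x = w)).
(a): holds.
(b): fails — 0R3 but no w with 3R²w and 0=w.
(c): fails — 3R0 but no w with 0R²w and 3=w.
Valid on: (a).

(a)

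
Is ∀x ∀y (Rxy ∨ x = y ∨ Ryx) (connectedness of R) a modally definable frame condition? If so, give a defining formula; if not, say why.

Any modally definable frame class is closed under disjoint unions.
Take 3 disjoint single-world reflexive frames: each is trivially connected, but their disjoint union has 3 worlds with no edge between distinct components, so it is not connected.
So no modal formula (or set of formulas) defines exactly the connected frames.

No — not modally definable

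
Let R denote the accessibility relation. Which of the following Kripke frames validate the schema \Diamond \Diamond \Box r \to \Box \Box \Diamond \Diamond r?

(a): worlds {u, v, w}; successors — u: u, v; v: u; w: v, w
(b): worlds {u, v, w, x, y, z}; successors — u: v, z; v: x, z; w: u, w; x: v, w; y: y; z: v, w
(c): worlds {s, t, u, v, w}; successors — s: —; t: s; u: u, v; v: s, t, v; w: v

Frame correspondent (Sahlqvist): \forall x \forall y \forall z ((x R^2 y \wedge x R^2 z) \to \exists w (yRw \wedge z R^2 w)) — i.e. a generalized confluence (Geach) condition.
(a): satisfies the condition.
(b): fails — uR²v, uR²v but no t with vRt and vR²t.
(c): fails — uR²s, uR²s but no w* with sRw* and sR²w*.

(a)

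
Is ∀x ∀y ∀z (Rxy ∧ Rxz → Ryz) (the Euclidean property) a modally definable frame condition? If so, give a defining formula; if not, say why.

Yes, by ◇q → □◇q

The condition is the Euclidean property. A defining modal formula is ◇q → □◇q.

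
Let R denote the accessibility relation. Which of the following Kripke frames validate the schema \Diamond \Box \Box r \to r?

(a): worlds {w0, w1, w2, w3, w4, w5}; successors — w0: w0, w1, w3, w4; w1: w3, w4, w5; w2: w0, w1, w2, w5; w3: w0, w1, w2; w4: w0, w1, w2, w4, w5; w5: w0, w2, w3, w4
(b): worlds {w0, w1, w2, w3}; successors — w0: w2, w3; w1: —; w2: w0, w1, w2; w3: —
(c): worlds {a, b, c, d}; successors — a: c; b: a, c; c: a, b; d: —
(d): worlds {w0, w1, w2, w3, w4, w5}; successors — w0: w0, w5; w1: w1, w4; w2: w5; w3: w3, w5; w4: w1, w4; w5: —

This is the axiom for a generalized confluence (Geach) condition; its first-order frame correspondent is \forall x \forall y (xRy \to \exists w (y R^2 w \wedge x = w)).
(a): condition met.
(b): fails — w0Rw3 but no w with w3R²w and w0=w.
(c): fails — bRc but no w with cR²w and b=w.
(d): fails — w0Rw5 but no w with w5R²w and w0=w.
Valid on: (a).

(a)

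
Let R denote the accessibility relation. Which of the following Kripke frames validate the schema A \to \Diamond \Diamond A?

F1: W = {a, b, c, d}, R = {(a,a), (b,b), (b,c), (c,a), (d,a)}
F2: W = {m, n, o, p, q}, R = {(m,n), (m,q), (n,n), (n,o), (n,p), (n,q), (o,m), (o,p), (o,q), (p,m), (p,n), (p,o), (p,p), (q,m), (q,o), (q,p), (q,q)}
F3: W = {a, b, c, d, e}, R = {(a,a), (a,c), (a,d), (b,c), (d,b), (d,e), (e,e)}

F2

This is the axiom for a generalized confluence (Geach) condition; its first-order frame correspondent is \forall x \exists w (x = w \wedge x R^2 w).
F1: fails — at c but no w with c=w and cR²w.
F2: condition met.
F3: fails — at b but no w with b=w and bR²w.
Valid on: F2.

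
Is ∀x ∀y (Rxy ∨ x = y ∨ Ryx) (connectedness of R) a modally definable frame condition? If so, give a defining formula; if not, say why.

Not definable by any modal formula

If a class were modally definable it would be closed under disjoint unions (Goldblatt–Thomason).
Take 4 disjoint single-world reflexive frames: each is trivially connected, but their disjoint union has 4 worlds with no edge between distinct components, so it is not connected.
Hence connectedness of R is not modally definable.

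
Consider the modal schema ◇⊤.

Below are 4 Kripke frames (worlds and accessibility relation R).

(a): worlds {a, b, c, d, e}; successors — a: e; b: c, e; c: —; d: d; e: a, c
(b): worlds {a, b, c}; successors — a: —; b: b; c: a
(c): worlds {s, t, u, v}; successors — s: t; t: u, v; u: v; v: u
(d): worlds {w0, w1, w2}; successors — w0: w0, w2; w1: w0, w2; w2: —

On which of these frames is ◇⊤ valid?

(c)

Frame correspondent (Sahlqvist): ∀x ∃y Rxy — i.e. seriality.
(a): fails — world c has no successor.
(b): fails — world a has no successor.
(c): holds.
(d): fails — world w2 has no successor.
Valid on: (c).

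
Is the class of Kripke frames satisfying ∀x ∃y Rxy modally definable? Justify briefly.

Yes: it is seriality, defined by the D schema □r → ◇r.

Yes, by □r → ◇r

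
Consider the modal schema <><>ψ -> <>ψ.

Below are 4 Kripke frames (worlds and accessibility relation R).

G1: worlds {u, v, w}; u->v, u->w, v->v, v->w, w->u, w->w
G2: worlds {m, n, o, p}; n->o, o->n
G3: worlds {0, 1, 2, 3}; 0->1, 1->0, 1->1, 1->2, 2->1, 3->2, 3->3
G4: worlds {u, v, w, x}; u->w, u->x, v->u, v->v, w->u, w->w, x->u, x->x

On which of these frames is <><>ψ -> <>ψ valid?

none

The schema corresponds to transitivity: forall x forall y forall z (Rxy & Ryz -> Rxz).
G1: fails — Rwu and Ruv but not Rwv.
G2: fails — Rno and Ron but not Rnn.
G3: fails — R32 and R21 but not R31.
G4: fails — Ruw and Rwu but not Ruu.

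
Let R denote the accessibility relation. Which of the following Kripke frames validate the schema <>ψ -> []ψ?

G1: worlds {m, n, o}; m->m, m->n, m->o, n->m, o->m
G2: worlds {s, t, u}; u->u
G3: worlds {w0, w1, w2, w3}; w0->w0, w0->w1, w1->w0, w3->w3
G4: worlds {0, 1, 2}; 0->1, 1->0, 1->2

This is the axiom for partial functionality; its first-order frame correspondent is forall x forall y forall z (Rxy & Rxz -> y = z).
G1: fails — m sees both m and n.
G2: ✓.
G3: fails — w0 sees both w0 and w1.
G4: fails — 1 sees both 0 and 2.
Valid on: G2.

G2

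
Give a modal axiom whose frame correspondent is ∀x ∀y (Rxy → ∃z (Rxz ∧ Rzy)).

□□ψ → □ψ

A defining formula is □□ψ → □ψ (the C4 axiom).
Suppose □□ψ→□ψ is valid. Take Rxy and set V(ψ)={w : xR²w}. Then □□ψ at x, so □ψ at x, so ψ at y, i.e. ∃z(Rxz∧Rzy).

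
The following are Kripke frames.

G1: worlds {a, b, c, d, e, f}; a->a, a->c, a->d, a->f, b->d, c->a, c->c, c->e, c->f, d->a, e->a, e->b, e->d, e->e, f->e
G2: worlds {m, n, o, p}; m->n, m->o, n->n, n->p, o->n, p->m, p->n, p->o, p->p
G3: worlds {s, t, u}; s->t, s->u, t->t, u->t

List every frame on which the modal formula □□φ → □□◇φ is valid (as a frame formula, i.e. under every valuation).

Frame correspondent (Sahlqvist): ∀x ∀z (xR²z → ∃w (xR²w ∧ zRw)) — i.e. a generalized confluence (Geach) condition.
G1: fails — dR²f but no w with dR²w and fRw.
G2: ✓.
G3: ✓.

G2, G3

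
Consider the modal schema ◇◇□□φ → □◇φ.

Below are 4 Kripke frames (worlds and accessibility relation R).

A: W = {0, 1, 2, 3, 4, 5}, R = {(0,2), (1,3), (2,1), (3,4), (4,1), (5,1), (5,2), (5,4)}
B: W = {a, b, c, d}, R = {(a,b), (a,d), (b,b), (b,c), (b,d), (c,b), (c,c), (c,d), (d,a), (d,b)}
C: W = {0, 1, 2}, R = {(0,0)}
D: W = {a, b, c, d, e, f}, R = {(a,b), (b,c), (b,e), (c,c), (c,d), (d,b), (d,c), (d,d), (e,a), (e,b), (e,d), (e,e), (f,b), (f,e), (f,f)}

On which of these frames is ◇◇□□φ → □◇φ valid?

The schema corresponds to a generalized confluence (Geach) condition: ∀x ∀y ∀z ((xR²y ∧ xRz) → ∃w (yR²w ∧ zRw)).
A: fails — 0R²1, 0R2 but no w with 1R²w and 2Rw.
B: ✓.
C: ✓.
D: fails — eR²a, eRa but no w with aR²w and aRw.

B, C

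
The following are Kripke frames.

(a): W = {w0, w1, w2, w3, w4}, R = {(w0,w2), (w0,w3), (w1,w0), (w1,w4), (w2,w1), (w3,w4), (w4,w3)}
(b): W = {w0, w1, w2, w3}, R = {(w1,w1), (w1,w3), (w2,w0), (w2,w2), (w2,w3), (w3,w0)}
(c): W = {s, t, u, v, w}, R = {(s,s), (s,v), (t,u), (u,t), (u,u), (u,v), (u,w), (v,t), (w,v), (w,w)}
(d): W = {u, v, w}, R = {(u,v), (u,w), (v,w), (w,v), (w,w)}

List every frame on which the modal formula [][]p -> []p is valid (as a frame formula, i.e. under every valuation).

Frame correspondent (Sahlqvist): forall x forall y (Rxy -> exists z (Rxz & Rzy)) — i.e. density.
(a): fails — Rw1w0 but no z with Rw1z and Rzw0.
(b): fails — Rw3w0 but no z with Rw3z and Rzw0.
(c): fails — Rvt but no z with Rvz and Rzt.
(d): holds.

(d)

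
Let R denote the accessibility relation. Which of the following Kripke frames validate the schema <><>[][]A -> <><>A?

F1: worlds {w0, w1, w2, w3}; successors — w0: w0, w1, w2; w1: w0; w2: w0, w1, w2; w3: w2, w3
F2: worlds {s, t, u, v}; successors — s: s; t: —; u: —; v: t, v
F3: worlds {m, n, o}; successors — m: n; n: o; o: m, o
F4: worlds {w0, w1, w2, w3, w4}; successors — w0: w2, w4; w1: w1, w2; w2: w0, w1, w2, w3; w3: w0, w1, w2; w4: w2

Frame correspondent (Sahlqvist): forall x forall y (x R^2 y -> exists w (y R^2 w & x R^2 w)) — i.e. a generalized confluence (Geach) condition.
F1: ✓.
F2: fails — vR²t but no w with tR²w and vR²w.
F3: ✓.
F4: ✓.
Valid on: F1, F3, F4.

F1, F3, F4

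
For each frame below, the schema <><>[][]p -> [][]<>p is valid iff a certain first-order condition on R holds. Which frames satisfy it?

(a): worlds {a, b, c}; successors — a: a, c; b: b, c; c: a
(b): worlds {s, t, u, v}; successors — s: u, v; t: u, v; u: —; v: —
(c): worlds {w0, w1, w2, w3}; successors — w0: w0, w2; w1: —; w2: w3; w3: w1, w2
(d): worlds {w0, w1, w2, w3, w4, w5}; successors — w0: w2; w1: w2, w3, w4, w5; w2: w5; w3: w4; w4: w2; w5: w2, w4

(a), (b)

Frame correspondent (Sahlqvist): forall x forall y forall z ((x R^2 y & x R^2 z) -> exists w (y R^2 w & zRw)) — i.e. a generalized confluence (Geach) condition.
(a): satisfies the condition.
(b): satisfies the condition.
(c): fails — w0R²w2, w0R²w2 but no w with w2R²w and w2Rw.
(d): fails — w1R²w2, w1R²w2 but no w with w2R²w and w2Rw.
Valid on: (a), (b).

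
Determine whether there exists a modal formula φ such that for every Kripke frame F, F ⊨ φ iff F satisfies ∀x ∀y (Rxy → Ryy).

The condition is shift-reflexivity. A defining modal formula is □(□q → q).
Suppose □(□q→q) is valid. Take Rxy and set V(q)={w : Ryw}. Then at y, □q holds; since □(□q→q) at x, □q→q at y, so q at y, i.e. Ryy.

Definable; □(□q → q) defines it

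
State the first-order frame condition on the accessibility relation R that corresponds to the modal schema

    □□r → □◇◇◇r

∀x ∀z (xRz → ∃w (xR²w ∧ zR³w))

This is a Sahlqvist (Geach-type) schema ◇^0□^2r → □^1◇^3r.
First-order correspondent: ∀x ∀z (xRz → ∃w (xR²w ∧ zR³w)).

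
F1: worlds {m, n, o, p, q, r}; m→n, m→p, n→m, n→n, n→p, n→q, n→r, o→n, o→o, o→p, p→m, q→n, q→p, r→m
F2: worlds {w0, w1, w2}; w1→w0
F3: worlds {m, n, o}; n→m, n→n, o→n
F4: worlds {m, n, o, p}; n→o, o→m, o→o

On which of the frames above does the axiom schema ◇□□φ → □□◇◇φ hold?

This is the axiom for a generalized confluence (Geach) condition; its first-order frame correspondent is ∀x ∀y ∀z ((xRy ∧ xR²z) → ∃w (yR²w ∧ zR²w)).
F1: ✓.
F2: ✓.
F3: fails — nRm, nR²m but no w with mR²w and mR²w.
F4: fails — nRo, nR²m but no w with oR²w and mR²w.
Valid on: F1, F2.

F1, F2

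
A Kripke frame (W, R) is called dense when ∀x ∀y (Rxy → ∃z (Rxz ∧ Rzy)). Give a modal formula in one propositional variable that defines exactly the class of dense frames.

A defining formula is □□ψ → □ψ (the C4 axiom).
Suppose □□ψ→□ψ is valid. Take Rxy and set V(ψ)={w : xR²w}. Then □□ψ at x, so □ψ at x, so ψ at y, i.e. ∃z(Rxz∧Rzy).

□□ψ → □ψ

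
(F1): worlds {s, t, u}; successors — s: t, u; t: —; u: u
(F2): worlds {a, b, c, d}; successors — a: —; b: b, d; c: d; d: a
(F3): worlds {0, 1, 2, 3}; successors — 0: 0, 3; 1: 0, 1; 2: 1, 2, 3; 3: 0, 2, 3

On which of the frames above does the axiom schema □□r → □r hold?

(F3)

This is the axiom for density; its first-order frame correspondent is ∀x ∀y (Rxy → ∃z (Rxz ∧ Rzy)).
(F1): fails — Rst but no z with Rsz and Rzt.
(F2): fails — Rcd but no z with Rcz and Rzd.
(F3): satisfies the condition.
Valid on: (F3).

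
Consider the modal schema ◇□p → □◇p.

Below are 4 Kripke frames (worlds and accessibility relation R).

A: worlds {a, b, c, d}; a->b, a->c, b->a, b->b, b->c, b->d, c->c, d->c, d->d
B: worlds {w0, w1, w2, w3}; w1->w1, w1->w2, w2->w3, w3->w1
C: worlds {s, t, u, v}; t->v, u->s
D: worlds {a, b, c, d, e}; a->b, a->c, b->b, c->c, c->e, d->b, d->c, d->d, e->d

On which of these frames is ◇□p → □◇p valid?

This is the axiom for convergence; its first-order frame correspondent is ∀x ∀y ∀z (Rxy ∧ Rxz → ∃w (Ryw ∧ Rzw)).
A: satisfies the condition.
B: fails — Rw1w2 and Rw1w1 but w2 and w1 have no common successor.
C: fails — Rtv and Rtv but v and v have no common successor.
D: fails — Rab and Rac but b and c have no common successor.
Valid on: A.

A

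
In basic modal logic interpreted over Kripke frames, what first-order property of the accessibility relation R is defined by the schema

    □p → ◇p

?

This schema is the D axiom.
It corresponds to seriality: ∀x ∃y Rxy.

seriality: ∀x ∃y Rxy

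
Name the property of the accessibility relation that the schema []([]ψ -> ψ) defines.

shift-reflexivity

Suppose □(□ψ→ψ) is valid. Take Rxy and set V(ψ)={w : Ryw}. Then at y, □ψ holds; since □(□ψ→ψ) at x, □ψ→ψ at y, so ψ at y, i.e. Ryy.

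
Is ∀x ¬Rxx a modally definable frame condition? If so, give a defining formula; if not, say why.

No — not modally definable

If a class were modally definable it would be closed under surjective bounded morphisms (Goldblatt–Thomason).
The 2-cycle (worlds w0,w1 with w0→w1→w0) is irreflexive, and the map sending every world to a single reflexive point • is a surjective bounded morphism (forth: every edge maps to (•,•); back: every world has a successor). So any modal formula valid on the 2-cycle is also valid on the reflexive point, which is not irreflexive.
So the class is not modally definable.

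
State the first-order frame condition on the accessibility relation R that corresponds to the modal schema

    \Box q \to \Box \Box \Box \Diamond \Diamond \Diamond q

\forall x \forall z (x R^3 z \to \exists w (xRw \wedge z R^3 w))

This is a Sahlqvist (Geach-type) schema ◇^0□^1q → □^3◇^3q.
Minimal-valuation argument: fix x; take any y with xR^0y and any z with xR^3z. Set V(q) to the set of worlds R-reachable from y in exactly 1 step. Then □^1q holds at y, so the antecedent holds at x; validity forces ◇^3q at z, giving a w with zR^3w and yR^1w.
First-order correspondent: \forall x \forall z (x R^3 z \to \exists w (xRw \wedge z R^3 w)).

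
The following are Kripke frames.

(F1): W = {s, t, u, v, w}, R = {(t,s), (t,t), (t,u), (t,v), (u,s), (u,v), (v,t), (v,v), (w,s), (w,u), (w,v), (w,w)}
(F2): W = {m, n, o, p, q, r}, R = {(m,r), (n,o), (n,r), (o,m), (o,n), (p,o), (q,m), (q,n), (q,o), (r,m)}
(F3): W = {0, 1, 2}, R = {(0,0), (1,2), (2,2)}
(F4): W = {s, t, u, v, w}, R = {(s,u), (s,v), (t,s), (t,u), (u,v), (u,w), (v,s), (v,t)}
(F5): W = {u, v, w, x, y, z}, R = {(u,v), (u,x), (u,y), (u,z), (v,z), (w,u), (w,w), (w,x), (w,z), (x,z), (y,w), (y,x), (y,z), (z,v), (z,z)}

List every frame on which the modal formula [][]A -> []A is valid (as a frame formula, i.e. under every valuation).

This is the axiom for density; its first-order frame correspondent is forall x forall y (Rxy -> exists z (Rxz & Rzy)).
(F1): fails — Rus but no z with Ruz and Rzs.
(F2): fails — Rnr but no z with Rnz and Rzr.
(F3): satisfies the condition.
(F4): fails — Ruv but no z with Ruz and Rzv.
(F5): fails — Ruy but no t with Rut and Rty.

(F3)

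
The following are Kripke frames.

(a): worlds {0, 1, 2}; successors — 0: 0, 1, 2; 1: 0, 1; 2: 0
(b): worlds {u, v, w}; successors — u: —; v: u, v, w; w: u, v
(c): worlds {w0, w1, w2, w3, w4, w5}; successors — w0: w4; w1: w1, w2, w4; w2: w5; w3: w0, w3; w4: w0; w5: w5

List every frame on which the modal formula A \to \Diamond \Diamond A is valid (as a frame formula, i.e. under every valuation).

Frame correspondent (Sahlqvist): \forall x \exists w (x = w \wedge x R^2 w) — i.e. a generalized confluence (Geach) condition.
(a): condition met.
(b): fails — at u but no t with u=t and uR²t.
(c): fails — at w2 but no w with w2=w and w2R²w.

(a)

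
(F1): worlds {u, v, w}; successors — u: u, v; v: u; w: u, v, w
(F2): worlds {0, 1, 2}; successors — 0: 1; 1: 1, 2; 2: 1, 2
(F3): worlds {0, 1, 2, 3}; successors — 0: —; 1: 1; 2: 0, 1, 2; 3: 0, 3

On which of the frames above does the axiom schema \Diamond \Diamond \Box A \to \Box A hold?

(F2)

Frame correspondent (Sahlqvist): \forall x \forall y \forall z ((x R^2 y \wedge xRz) \to \exists w (yRw \wedge z = w)) — i.e. a generalized confluence (Geach) condition.
(F1): fails — uR²v, uRv but no t with vRt and v=t.
(F2): satisfies the condition.
(F3): fails — 2R²0, 2R0 but no w with 0Rw and 0=w.
Valid on: (F2).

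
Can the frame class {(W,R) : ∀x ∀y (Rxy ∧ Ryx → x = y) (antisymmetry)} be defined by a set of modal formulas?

Any modally definable frame class is closed under surjective bounded morphisms.
The 8-cycle (worlds s,t,u,v,w,x,y,z with s→t→u→v→w→x→y→z→s) is antisymmetric. Sending even-indexed worlds to a and odd-indexed worlds to b is a surjective bounded morphism onto the two-world frame with a↔b, which is not antisymmetric.
So no modal formula (or set of formulas) defines exactly the antisymmetric frames.

No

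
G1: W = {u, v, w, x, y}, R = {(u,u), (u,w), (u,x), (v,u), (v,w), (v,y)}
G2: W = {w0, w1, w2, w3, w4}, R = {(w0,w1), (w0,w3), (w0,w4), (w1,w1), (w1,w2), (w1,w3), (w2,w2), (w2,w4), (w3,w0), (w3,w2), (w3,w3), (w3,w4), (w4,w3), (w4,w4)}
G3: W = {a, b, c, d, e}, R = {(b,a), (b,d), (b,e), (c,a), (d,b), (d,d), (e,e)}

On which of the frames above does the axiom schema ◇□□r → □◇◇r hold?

This is the axiom for a generalized confluence (Geach) condition; its first-order frame correspondent is ∀x ∀y ∀z ((xRy ∧ xRz) → ∃w (yR²w ∧ zR²w)).
G1: fails — uRu, uRw but no t with uR²t and wR²t.
G2: holds.
G3: fails — bRa, bRa but no w with aR²w and aR²w.

G2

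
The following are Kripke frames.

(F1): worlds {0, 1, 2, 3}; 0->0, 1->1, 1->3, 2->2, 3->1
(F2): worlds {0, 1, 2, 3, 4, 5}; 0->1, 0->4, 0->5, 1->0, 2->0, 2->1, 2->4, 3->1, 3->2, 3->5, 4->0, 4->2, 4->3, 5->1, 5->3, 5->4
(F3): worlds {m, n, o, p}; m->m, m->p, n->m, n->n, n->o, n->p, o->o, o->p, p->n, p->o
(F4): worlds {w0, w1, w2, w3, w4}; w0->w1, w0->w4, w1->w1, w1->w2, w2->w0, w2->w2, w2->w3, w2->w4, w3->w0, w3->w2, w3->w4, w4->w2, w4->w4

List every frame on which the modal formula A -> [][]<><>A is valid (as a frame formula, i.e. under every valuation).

This is the axiom for a generalized confluence (Geach) condition; its first-order frame correspondent is forall x forall z (x R^2 z -> exists w (x = w & z R^2 w)).
(F1): satisfies the condition.
(F2): fails — 0R²1 but no w with 0=w and 1R²w.
(F3): fails — mR²o but no w with m=w and oR²w.
(F4): fails — w1R²w4 but no w with w1=w and w4R²w.
Valid on: (F1).

(F1)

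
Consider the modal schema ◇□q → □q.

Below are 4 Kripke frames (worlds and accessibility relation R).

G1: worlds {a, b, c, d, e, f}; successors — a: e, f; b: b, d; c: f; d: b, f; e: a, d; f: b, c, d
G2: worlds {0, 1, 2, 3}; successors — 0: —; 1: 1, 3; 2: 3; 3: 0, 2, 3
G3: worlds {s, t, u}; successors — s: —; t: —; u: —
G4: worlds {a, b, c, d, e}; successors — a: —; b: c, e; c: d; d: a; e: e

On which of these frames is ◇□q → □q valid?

This is the axiom for the Euclidean property; its first-order frame correspondent is ∀x ∀y ∀z (Rxy ∧ Rxz → Ryz).
G1: fails — Rae and Rae but not Ree.
G2: fails — R13 and R11 but not R31.
G3: holds.
G4: fails — Rbc and Rbc but not Rcc.
Valid on: G3.

G3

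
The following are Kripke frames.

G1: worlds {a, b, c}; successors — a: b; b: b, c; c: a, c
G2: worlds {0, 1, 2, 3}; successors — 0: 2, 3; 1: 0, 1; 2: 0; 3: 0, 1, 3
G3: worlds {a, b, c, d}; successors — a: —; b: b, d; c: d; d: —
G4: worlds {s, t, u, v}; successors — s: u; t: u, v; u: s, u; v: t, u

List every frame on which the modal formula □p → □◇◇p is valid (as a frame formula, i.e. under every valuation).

G1, G2, G4

Frame correspondent (Sahlqvist): ∀x ∀z (xRz → ∃w (xRw ∧ zR²w)) — i.e. a generalized confluence (Geach) condition.
G1: satisfies the condition.
G2: satisfies the condition.
G3: fails — bRd but no w with bRw and dR²w.
G4: satisfies the condition.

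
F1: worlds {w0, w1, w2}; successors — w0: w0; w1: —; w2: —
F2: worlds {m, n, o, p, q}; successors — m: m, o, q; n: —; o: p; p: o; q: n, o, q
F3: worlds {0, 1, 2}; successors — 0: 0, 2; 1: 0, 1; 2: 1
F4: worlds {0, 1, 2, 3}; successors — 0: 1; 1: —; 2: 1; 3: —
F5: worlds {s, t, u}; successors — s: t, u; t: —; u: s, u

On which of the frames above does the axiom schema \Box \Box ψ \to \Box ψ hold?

F1, F3

This is the axiom for density; its first-order frame correspondent is \forall x \forall y (Rxy \to \exists z (Rxz \wedge Rzy)).
F1: condition met.
F2: fails — Rop but no z with Roz and Rzp.
F3: condition met.
F4: fails — R01 but no z with R0z and Rz1.
F5: fails — Rst but no z with Rsz and Rzt.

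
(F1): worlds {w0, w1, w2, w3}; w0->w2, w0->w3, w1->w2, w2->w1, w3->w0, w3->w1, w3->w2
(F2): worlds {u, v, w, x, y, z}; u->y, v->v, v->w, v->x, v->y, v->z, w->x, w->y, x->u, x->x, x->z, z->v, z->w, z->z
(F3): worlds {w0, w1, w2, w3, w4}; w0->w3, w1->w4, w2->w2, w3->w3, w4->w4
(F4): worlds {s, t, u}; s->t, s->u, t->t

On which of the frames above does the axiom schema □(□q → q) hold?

(F3)

This is the axiom for shift-reflexivity; its first-order frame correspondent is ∀x ∀y (Rxy → Ryy).
(F1): fails — Rw1w2 but not Rw2w2.
(F2): fails — Rvw but not Rww.
(F3): ✓.
(F4): fails — Rsu but not Ruu.
Valid on: (F3).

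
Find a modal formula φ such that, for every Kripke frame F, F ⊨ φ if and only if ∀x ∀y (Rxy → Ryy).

This is shift-reflexivity; the standard corresponding axiom is T□: □(□s → s).
Suppose □(□s→s) is valid. Take Rxy and set V(s)={w : Ryw}. Then at y, □s holds; since □(□s→s) at x, □s→s at y, so s at y, i.e. Ryy.

□(□s → s)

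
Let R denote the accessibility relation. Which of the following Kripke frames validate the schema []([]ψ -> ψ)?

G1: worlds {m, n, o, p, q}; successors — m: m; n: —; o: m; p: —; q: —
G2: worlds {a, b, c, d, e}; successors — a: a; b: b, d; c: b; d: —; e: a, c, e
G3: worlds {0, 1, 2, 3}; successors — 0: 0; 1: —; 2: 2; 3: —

G1, G3

Frame correspondent (Sahlqvist): forall x forall y (Rxy -> Ryy) — i.e. shift-reflexivity.
G1: holds.
G2: fails — Rec but not Rcc.
G3: holds.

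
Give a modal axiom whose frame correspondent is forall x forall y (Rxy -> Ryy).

□(□ψ → ψ)

The condition is shift-reflexivity. The T□ schema □(□ψ → ψ) defines it.
Suppose □(□ψ→ψ) is valid. Take Rxy and set V(ψ)={w : Ryw}. Then at y, □ψ holds; since □(□ψ→ψ) at x, □ψ→ψ at y, so ψ at y, i.e. Ryy.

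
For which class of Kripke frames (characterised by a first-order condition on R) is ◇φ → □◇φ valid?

Suppose ◇φ→□◇φ is valid. Take Rxy, Rxz and set V(φ)={y}. Then ◇φ at x, so □◇φ at x, so ◇φ at z, so some w with Rzw has φ; w=y, i.e. Rzy. By symmetry of the argument, Ryz.

the Euclidean property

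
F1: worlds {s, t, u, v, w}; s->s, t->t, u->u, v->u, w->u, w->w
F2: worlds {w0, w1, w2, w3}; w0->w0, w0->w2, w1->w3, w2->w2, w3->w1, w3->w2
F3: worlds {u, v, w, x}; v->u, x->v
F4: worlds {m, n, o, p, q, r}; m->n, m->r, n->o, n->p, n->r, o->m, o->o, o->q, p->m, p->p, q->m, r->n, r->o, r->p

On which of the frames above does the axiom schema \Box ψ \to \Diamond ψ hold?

The schema corresponds to seriality: \forall x \exists y Rxy.
F1: satisfies the condition.
F2: satisfies the condition.
F3: fails — world u has no successor.
F4: satisfies the condition.
Valid on: F1, F2, F4.

F1, F2, F4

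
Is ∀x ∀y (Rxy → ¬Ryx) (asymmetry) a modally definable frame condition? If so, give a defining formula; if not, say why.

No — not modally definable

Modal frame validity is preserved under surjective bounded morphisms.
The 5-cycle (worlds 0,1,2,3,4 with 0→1→2→3→4→0) is asymmetric. Mapping every world to a single reflexive point • is a surjective bounded morphism, and the reflexive point is not asymmetric (R•• but asymmetry requires ¬R••).
Hence asymmetry is not modally definable.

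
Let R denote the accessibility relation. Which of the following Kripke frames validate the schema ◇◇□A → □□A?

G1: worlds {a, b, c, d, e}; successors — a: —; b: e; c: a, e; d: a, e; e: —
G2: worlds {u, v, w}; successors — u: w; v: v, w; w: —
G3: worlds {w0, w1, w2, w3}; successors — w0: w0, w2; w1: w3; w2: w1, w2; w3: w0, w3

This is the axiom for a generalized confluence (Geach) condition; its first-order frame correspondent is ∀x ∀y ∀z ((xR²y ∧ xR²z) → ∃w (yRw ∧ z = w)).
G1: condition met.
G2: fails — vR²w, vR²v but no t with wRt and v=t.
G3: fails — w0R²w0, w0R²w1 but no w with w0Rw and w1=w.

G1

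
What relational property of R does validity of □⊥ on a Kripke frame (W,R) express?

Emptiness of R

□⊥ is valid iff no world has any successor (otherwise □⊥ fails at any world with one).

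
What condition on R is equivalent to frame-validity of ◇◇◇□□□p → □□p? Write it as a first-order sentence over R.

This is a Sahlqvist (Geach-type) schema ◇^3□^3p → □^2◇^0p.
Minimal-valuation argument: fix x; take any y with xR^3y and any z with xR^2z. Set V(p) to the set of worlds R-reachable from y in exactly 3 steps. Then □^3p holds at y, so the antecedent holds at x; validity forces ◇^0p at z, giving a w with zR^0w and yR^3w.
First-order correspondent: ∀x ∀y ∀z ((xR³y ∧ xR²z) → ∃w (yR³w ∧ z = w)).

∀x ∀y ∀z ((xR³y ∧ xR²z) → ∃w (yR³w ∧ z = w))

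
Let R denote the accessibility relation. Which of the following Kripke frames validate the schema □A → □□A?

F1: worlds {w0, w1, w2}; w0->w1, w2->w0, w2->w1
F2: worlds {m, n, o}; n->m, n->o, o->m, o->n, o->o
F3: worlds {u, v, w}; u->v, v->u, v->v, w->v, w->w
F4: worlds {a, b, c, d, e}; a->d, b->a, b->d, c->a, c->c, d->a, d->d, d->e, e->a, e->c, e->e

Frame correspondent (Sahlqvist): ∀x ∀y ∀z (Rxy ∧ Ryz → Rxz) — i.e. transitivity.
F1: condition met.
F2: fails — Rno and Ron but not Rnn.
F3: fails — Ruv and Rvu but not Ruu.
F4: fails — Rea and Rad but not Red.
Valid on: F1.

F1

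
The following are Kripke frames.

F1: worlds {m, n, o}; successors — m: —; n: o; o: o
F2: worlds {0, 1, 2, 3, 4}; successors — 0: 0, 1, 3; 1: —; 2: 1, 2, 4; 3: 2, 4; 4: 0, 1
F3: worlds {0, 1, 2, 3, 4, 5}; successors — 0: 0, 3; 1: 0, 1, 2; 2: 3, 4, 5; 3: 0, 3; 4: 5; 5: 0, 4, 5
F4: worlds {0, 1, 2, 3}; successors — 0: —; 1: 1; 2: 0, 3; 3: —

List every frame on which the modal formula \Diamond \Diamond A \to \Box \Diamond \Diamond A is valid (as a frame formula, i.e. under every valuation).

Frame correspondent (Sahlqvist): \forall x \forall y \forall z ((x R^2 y \wedge xRz) \to \exists w (y = w \wedge z R^2 w)) — i.e. a generalized confluence (Geach) condition.
F1: satisfies the condition.
F2: fails — 0R²0, 0R1 but no w with 0=w and 1R²w.
F3: fails — 1R²1, 1R0 but no w with 1=w and 0R²w.
F4: satisfies the condition.

F1, F4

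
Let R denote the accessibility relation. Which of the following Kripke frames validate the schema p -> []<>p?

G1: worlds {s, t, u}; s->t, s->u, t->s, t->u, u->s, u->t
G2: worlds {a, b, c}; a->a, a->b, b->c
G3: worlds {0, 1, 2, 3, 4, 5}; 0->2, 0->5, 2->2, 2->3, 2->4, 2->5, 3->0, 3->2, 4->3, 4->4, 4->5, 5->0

G1

This is the axiom for symmetry; its first-order frame correspondent is forall x forall y (Rxy -> Ryx).
G1: satisfies the condition.
G2: fails — Rab but not Rba.
G3: fails — R02 but not R20.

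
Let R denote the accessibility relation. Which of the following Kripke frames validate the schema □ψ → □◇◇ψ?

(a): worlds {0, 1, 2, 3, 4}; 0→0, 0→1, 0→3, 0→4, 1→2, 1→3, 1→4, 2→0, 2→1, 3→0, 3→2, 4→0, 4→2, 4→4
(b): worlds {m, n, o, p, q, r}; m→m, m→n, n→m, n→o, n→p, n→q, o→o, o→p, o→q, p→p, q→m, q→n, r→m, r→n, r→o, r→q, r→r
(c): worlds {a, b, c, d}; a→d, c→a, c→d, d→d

Frame correspondent (Sahlqvist): ∀x ∀z (xRz → ∃w (xRw ∧ zR²w)) — i.e. a generalized confluence (Geach) condition.
(a): ✓.
(b): ✓.
(c): ✓.
Valid on: (a), (b), (c).

(a), (b), (c)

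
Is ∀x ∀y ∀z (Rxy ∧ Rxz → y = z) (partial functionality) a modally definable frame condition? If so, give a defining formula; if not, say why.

The condition is partial functionality. A defining modal formula is ◇p → □p.
Suppose ◇p→□p is valid. Take Rxy, Rxz and set V(p)={y}. Then ◇p at x, so □p at x, so p at z, i.e. z=y.

Yes — defined by ◇p → □p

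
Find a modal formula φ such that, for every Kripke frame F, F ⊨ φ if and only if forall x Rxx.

The condition is reflexivity. The T schema □q → q defines it.
Suppose □q→q is valid. At any x set V(q)={w : Rxw}. Then □q holds at x, so q holds at x, i.e. Rxx.

□q → q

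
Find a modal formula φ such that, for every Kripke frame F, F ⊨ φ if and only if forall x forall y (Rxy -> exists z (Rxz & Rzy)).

This is density; the standard corresponding axiom is C4: □□p → □p.

□□p → □p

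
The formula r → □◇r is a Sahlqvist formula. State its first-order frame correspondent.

Symmetry

Suppose r→□◇r is valid. Take Rxy and set V(r)={x}. Then r at x, so □◇r at x, so ◇r at y, so some z with Ryz has r; z=x, i.e. Ryx.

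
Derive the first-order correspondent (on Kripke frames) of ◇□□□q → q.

This is a Sahlqvist (Geach-type) schema ◇^1□^3q → □^0◇^0q.
Minimal-valuation argument: fix x; take any y with xR^1y and any z with xR^0z. Set V(q) to the set of worlds R-reachable from y in exactly 3 steps. Then □^3q holds at y, so the antecedent holds at x; validity forces ◇^0q at z, giving a w with zR^0w and yR^3w.
First-order correspondent: ∀x ∀y (xRy → ∃w (yR³w ∧ x = w)).

∀x ∀y (xRy → ∃w (yR³w ∧ x = w))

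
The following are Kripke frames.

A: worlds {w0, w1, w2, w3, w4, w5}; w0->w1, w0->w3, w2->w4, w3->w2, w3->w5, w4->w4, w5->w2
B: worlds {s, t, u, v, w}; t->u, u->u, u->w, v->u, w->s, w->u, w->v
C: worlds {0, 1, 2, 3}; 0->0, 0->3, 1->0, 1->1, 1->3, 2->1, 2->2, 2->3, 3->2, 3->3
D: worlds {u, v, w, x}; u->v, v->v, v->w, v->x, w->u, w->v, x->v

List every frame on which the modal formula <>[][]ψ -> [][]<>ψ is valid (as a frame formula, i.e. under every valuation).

C, D

The schema corresponds to a generalized confluence (Geach) condition: forall x forall y forall z ((xRy & x R^2 z) -> exists w (y R^2 w & zRw)).
A: fails — w0Rw1, w0R²w2 but no w with w1R²w and w2Rw.
B: fails — uRu, uR²s but no w* with uR²w* and sRw*.
C: condition met.
D: condition met.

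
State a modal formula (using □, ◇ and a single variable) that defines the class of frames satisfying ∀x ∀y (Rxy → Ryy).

This is shift-reflexivity; the standard corresponding axiom is T□: □(□r → r).
Suppose □(□r→r) is valid. Take Rxy and set V(r)={w : Ryw}. Then at y, □r holds; since □(□r→r) at x, □r→r at y, so r at y, i.e. Ryy.

□(□r → r)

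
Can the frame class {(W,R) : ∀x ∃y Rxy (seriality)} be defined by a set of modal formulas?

Definable; □r → ◇r defines it

Yes: it is seriality, defined by the D schema □r → ◇r.
Suppose □r→◇r is valid. At any x set V(r)=W. Then □r at x, so ◇r at x, so x has a successor.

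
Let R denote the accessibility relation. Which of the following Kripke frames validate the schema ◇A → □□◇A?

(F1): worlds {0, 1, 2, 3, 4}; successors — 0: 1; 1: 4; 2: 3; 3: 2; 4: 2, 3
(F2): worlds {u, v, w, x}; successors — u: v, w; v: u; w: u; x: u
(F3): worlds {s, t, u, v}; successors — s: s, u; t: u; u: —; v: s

The schema corresponds to a generalized confluence (Geach) condition: ∀x ∀y ∀z ((xRy ∧ xR²z) → ∃w (y = w ∧ zRw)).
(F1): fails — 0R1, 0R²4 but no w with 1=w and 4Rw.
(F2): ✓.
(F3): fails — sRs, sR²u but no w with s=w and uRw.
Valid on: (F2).

(F2)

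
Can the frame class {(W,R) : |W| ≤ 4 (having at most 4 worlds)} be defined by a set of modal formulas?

No

If a class were modally definable it would be closed under disjoint unions (Goldblatt–Thomason).
Any modal formula valid on each of 5 disjoint one-world frames is valid on their disjoint union (validity is preserved under disjoint unions). Each one-world frame has |W|=1≤4, but the union has |W|=5.
So no modal formula (or set of formulas) defines exactly the |W|≤4 frames.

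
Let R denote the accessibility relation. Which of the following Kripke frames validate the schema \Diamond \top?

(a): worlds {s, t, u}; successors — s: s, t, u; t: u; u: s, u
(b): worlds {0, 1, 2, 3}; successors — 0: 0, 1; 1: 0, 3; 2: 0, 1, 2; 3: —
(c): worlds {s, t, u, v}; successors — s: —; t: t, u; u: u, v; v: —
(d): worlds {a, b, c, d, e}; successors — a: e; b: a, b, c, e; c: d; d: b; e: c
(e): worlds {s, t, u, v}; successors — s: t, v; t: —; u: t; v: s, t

This is the axiom for seriality; its first-order frame correspondent is \forall x \exists y Rxy.
(a): holds.
(b): fails — world 3 has no successor.
(c): fails — world s has no successor.
(d): holds.
(e): fails — world t has no successor.

(a), (d)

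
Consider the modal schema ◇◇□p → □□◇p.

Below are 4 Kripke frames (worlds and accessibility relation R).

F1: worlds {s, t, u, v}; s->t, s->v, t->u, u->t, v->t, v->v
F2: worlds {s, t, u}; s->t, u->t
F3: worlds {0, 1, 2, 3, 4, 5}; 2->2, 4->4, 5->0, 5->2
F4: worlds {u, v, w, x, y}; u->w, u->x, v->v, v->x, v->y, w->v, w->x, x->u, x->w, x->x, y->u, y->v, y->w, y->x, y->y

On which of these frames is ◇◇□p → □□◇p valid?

F2, F3, F4

The schema corresponds to a generalized confluence (Geach) condition: ∀x ∀y ∀z ((xR²y ∧ xR²z) → ∃w (yRw ∧ zRw)).
F1: fails — sR²t, sR²u but no w with tRw and uRw.
F2: condition met.
F3: condition met.
F4: condition met.
Valid on: F2, F3, F4.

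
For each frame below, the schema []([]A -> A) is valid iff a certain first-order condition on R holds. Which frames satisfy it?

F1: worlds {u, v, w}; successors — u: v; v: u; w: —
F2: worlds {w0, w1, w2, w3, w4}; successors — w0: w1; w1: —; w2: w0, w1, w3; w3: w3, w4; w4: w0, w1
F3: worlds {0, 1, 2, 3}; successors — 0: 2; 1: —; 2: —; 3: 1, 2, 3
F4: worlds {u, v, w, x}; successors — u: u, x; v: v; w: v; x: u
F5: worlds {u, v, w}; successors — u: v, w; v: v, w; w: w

The schema corresponds to shift-reflexivity: forall x forall y (Rxy -> Ryy).
F1: fails — Ruv but not Rvv.
F2: fails — Rw4w1 but not Rw1w1.
F3: fails — R32 but not R22.
F4: fails — Rux but not Rxx.
F5: condition met.

F5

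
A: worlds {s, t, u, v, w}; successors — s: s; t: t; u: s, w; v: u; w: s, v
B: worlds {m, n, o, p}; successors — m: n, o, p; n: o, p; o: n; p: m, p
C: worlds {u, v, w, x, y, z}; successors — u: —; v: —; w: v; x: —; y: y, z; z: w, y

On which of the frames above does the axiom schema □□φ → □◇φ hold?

A, B

This is the axiom for a generalized confluence (Geach) condition; its first-order frame correspondent is ∀x ∀z (xRz → ∃w (xR²w ∧ zRw)).
A: satisfies the condition.
B: satisfies the condition.
C: fails — wRv but no t with wR²t and vRt.
Valid on: A, B.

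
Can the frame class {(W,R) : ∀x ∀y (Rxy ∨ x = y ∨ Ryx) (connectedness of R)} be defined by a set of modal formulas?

Modal frame validity is preserved under disjoint unions.
Take 2 disjoint single-world reflexive frames: each is trivially connected, but their disjoint union has 2 worlds with no edge between distinct components, so it is not connected.
So no modal formula (or set of formulas) defines exactly the connected frames.

Not definable by any modal formula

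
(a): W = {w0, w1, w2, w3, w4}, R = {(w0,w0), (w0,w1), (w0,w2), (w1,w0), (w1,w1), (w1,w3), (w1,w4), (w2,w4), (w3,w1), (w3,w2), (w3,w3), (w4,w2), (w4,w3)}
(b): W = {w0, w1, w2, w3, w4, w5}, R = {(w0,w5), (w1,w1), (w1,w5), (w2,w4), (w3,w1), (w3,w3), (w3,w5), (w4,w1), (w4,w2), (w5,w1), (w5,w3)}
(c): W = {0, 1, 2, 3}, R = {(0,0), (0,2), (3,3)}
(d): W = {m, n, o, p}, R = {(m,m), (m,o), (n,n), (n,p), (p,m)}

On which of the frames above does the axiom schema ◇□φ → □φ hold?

none

Frame correspondent (Sahlqvist): ∀x ∀y ∀z (Rxy ∧ Rxz → Ryz) — i.e. the Euclidean property.
(a): fails — Rw0w1 and Rw0w2 but not Rw1w2.
(b): fails — Rw0w5 and Rw0w5 but not Rw5w5.
(c): fails — R02 and R00 but not R20.
(d): fails — Rmo and Rmo but not Roo.
Valid on no frame.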